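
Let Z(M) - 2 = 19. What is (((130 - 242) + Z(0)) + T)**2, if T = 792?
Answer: 491401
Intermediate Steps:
Z(M) = 21 (Z(M) = 2 + 19 = 21)
(((130 - 242) + Z(0)) + T)**2 = (((130 - 242) + 21) + 792)**2 = ((-112 + 21) + 792)**2 = (-91 + 792)**2 = 701**2 = 491401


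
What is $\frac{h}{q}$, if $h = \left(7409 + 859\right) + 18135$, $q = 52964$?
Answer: $\frac{26403}{52964} \approx 0.49851$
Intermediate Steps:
$h = 26403$ ($h = 8268 + 18135 = 26403$)
$\frac{h}{q} = \frac{26403}{52964}$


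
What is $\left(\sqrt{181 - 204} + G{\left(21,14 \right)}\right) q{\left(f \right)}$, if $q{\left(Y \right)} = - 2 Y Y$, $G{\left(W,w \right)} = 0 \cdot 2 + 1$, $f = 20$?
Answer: $-800 - 800 i \sqrt{23} \approx -800.0 - 3836.7 i$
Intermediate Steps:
$G{\left(W,w \right)} = 1$ ($G{\left(W,w \right)} = 0 + 1 = 1$)
$q{\left(Y \right)} = - 2 Y^{2}$
$\left(\sqrt{181 - 204} + G{\left(21,14 \right)}\right) q{\left(f \right)} = \left(\sqrt{181 - 204} + 1\right) \left(- 2 \cdot 20^{2}\right) = \left(\sqrt{-23} + 1\right) \left(\left(-2\right) 400\right) = \left(i \sqrt{23} + 1\right) \left(-800\right) = \left(1 + i \sqrt{23}\right) \left(-800\right) = -800 - 800 i \sqrt{23}$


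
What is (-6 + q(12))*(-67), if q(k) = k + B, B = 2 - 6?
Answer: -134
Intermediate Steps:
B = -4
q(k) = -4 + k (q(k) = k - 4 = -4 + k)
(-6 + q(12))*(-67) = (-6 + (-4 + 12))*(-67) = (-6 + 8)*(-67) = 2*(-67) = -134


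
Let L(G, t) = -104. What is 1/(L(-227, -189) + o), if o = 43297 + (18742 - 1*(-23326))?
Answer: 1/85261 ≈ 1.1729e-5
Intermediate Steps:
o = 85365 (o = 43297 + (18742 + 23326) = 43297 + 42068 = 85365)
1/(L(-227, -189) + o) = 1/(-104 + 85365) = 1/85261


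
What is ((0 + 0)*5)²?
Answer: 0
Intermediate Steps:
((0 + 0)*5)² = (0*5)² = 0² = 0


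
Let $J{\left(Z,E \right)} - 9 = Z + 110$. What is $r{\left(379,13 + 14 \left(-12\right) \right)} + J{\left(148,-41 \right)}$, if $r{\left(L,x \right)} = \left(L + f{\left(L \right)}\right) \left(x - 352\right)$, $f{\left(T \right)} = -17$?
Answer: $-183267$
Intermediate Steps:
$J{\left(Z,E \right)} = 119 + Z$ ($J{\left(Z,E \right)} = 9 + \left(Z + 110\right) = 9 + \left(110 + Z\right) = 119 + Z$)
$r{\left(L,x \right)} = \left(-352 + x\right) \left(-17 + L\right)$ ($r{\left(L,x \right)} = \left(L - 17\right) \left(x - 352\right) = \left(-17 + L\right) \left(-352 + x\right) = \left(-352 + x\right) \left(-17 + L\right)$)
$r{\left(379,13 + 14 \left(-12\right) \right)} + J{\left(148,-41 \right)} = \left(5984 - 133408 - 17 \left(13 + 14 \left(-12\right)\right) + 379 \left(13 + 14 \left(-12\right)\right)\right) + \left(119 + 148\right) = \left(5984 - 133408 - 17 \left(13 - 168\right) + 379 \left(13 - 168\right)\right) + 267 = \left(5984 - 133408 - -2635 + 379 \left(-155\right)\right) + 267 = \left(5984 - 133408 + 2635 - 58745\right) + 267 = -183534 + 267 = -183267$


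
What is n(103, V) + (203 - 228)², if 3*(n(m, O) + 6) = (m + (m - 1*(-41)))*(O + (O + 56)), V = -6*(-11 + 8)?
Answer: 24581/3 ≈ 8193.7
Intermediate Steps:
V = 18 (V = -6*(-3) = 18)
n(m, O) = -6 + (41 + 2*m)*(56 + 2*O)/3 (n(m, O) = -6 + ((m + (m - 1*(-41)))*(O + (O + 56)))/3 = -6 + ((m + (m + 41))*(O + (56 + O)))/3 = -6 + ((m + (41 + m))*(56 + 2*O))/3 = -6 + ((41 + 2*m)*(56 + 2*O))/3 = -6 + (41 + 2*m)*(56 + 2*O)/3)
n(103, V) + (203 - 228)² = (2278/3 + (82/3)*18 + (112/3)*103 + (4/3)*18*103) + (203 - 228)² = (2278/3 + 492 + 11536/3 + 2472) + (-25)² = 22706/3 + 625 = 24581/3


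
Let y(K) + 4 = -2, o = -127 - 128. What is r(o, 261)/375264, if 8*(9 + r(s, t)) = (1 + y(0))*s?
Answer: 401/1000704 ≈ 0.00040072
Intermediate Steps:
o = -255
y(K) = -6 (y(K) = -4 - 2 = -6)
r(s, t) = -9 - 5*s/8 (r(s, t) = -9 + ((1 - 6)*s)/8 = -9 + (-5*s)/8 = -9 - 5*s/8)
r(o, 261)/375264 = (-9 - 5/8*(-255))/375264 = (-9 + 1275/8)*(1/375264) = (1203/8)*(1/375264) = 401/1000704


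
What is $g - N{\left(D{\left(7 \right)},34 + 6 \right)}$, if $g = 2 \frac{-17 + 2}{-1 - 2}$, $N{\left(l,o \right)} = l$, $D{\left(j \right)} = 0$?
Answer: $10$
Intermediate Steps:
$g = 10$ ($g = 2 \left(- \frac{15}{-3}\right) = 2 \left(\left(-15\right) \left(- \frac{1}{3}\right)\right) = 2 \cdot 5 = 10$)
$g - N{\left(D{\left(7 \right)},34 + 6 \right)} = 10 - 0 = 10 + 0 = 10$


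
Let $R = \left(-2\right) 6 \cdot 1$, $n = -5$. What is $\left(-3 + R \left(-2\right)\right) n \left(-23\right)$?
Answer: $2415$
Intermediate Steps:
$R = -12$ ($R = \left(-12\right) 1 = -12$)
$\left(-3 + R \left(-2\right)\right) n \left(-23\right) = \left(-3 - -24\right) \left(-5\right) \left(-23\right) = \left(-3 + 24\right) \left(-5\right) \left(-23\right) = 21 \left(-5\right) \left(-23\right) = \left(-105\right) \left(-23\right) = 2415$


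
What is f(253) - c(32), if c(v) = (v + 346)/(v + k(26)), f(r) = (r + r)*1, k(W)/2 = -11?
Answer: 2341/5 ≈ 468.20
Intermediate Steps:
k(W) = -22 (k(W) = 2*(-11) = -22)
f(r) = 2*r (f(r) = (2*r)*1 = 2*r)
c(v) = (346 + v)/(-22 + v) (c(v) = (v + 346)/(v - 22) = (346 + v)/(-22 + v))
f(253) - c(32) = 2*253 - (346 + 32)/(-22 + 32) = 506 - 378/10 = 506 - 1*189/5 = 506 - 189/5 = 2341/5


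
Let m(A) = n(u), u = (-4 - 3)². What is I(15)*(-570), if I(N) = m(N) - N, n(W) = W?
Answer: -19380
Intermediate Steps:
u = 49 (u = (-7)² = 49)
m(A) = 49
I(N) = 49 - N
I(15)*(-570) = (49 - 1*15)*(-570) = (49 - 15)*(-570) = 34*(-570) = -19380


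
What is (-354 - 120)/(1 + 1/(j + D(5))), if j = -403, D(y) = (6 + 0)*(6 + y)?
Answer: -26623/56 ≈ -475.41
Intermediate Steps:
D(y) = 36 + 6*y (D(y) = 6*(6 + y) = 36 + 6*y)
(-354 - 120)/(1 + 1/(j + D(5))) = (-354 - 120)/(1 + 1/(-403 + (36 + 6*5))) = -474/(1 + 1/(-403 + (36 + 30))) = -474/(1 + 1/(-403 + 66)) = -474/(1 + 1/(-337)) = -474/(1 - 1/337) = -474/336/337 = -474*337/336 = -26623/56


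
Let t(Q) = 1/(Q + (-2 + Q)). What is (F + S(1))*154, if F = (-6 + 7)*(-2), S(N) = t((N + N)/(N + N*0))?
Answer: -231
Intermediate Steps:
t(Q) = 1/(-2 + 2*Q)
S(N) = ½ (S(N) = 1/(2*(-1 + (N + N)/(N + N*0))) = 1/(2*(-1 + (2*N)/(N + 0))) = 1/(2*(-1 + (2*N)/N)) = 1/(2*(-1 + 2)) = (½)/1 = (½)*1 = ½)
F = -2 (F = 1*(-2) = -2)
(F + S(1))*154 = (-2 + ½)*154 = -3/2*154 = -231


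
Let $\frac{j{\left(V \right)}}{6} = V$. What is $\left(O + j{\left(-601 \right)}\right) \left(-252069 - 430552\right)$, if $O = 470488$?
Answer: $-318703457722$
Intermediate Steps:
$j{\left(V \right)} = 6 V$
$\left(O + j{\left(-601 \right)}\right) \left(-252069 - 430552\right) = \left(470488 + 6 \left(-601\right)\right) \left(-252069 - 430552\right) = \left(470488 - 3606\right) \left(-682621\right) = 466882 \left(-682621\right) = -318703457722$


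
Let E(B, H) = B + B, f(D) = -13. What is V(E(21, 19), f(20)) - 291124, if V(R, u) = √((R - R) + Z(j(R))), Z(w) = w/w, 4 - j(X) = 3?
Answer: -291123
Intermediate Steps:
j(X) = 1 (j(X) = 4 - 1*3 = 4 - 3 = 1)
E(B, H) = 2*B
Z(w) = 1
V(R, u) = 1 (V(R, u) = √((R - R) + 1) = √(0 + 1) = √1 = 1)
V(E(21, 19), f(20)) - 291124 = 1 - 291124 = -291123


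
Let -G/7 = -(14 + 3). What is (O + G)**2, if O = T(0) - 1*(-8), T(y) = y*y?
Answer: 16129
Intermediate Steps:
T(y) = y**2
G = 119 (G = -(-7)*(14 + 3) = -(-7)*17 = -7*(-17) = 119)
O = 8 (O = 0**2 - 1*(-8) = 0 + 8 = 8)
(O + G)**2 = (8 + 119)**2 = 127**2 = 16129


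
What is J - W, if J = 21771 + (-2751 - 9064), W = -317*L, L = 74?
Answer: 33414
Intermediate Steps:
W = -23458 (W = -317*74 = -23458)
J = 9956 (J = 21771 - 11815 = 9956)
J - W = 9956 - 1*(-23458) = 9956 + 23458 = 33414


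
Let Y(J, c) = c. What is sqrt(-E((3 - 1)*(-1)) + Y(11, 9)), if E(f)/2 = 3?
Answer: sqrt(3) ≈ 1.7320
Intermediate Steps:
E(f) = 6 (E(f) = 2*3 = 6)
sqrt(-E((3 - 1)*(-1)) + Y(11, 9)) = sqrt(-1*6 + 9) = sqrt(-6 + 9) = sqrt(3)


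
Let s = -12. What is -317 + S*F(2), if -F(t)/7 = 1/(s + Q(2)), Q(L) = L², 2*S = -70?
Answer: -2781/8 ≈ -347.63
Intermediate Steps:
S = -35 (S = (½)*(-70) = -35)
F(t) = 7/8 (F(t) = -7/(-12 + 2²) = -7/(-12 + 4) = -7/(-8) = -7*(-⅛) = 7/8)
-317 + S*F(2) = -317 - 35*7/8 = -317 - 245/8 = -2781/8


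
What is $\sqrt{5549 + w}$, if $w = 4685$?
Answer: $\sqrt{10234} \approx 101.16$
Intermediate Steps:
$\sqrt{5549 + w} = \sqrt{5549 + 4685} = \sqrt{10234}$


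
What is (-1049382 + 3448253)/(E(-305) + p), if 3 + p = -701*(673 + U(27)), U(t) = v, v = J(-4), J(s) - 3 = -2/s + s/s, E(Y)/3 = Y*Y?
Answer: -4797742/391711 ≈ -12.248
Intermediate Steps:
E(Y) = 3*Y**2 (E(Y) = 3*(Y*Y) = 3*Y**2)
J(s) = 4 - 2/s (J(s) = 3 + (-2/s + s/s) = 3 + (-2/s + 1) = 3 + (1 - 2/s) = 4 - 2/s)
v = 9/2 (v = 4 - 2/(-4) = 4 - 2*(-1/4) = 4 + 1/2 = 9/2 ≈ 4.5000)
U(t) = 9/2
p = -949861/2 (p = -3 - 701*(673 + 9/2) = -3 - 701*1355/2 = -3 - 949855/2 = -949861/2 ≈ -4.7493e+5)
(-1049382 + 3448253)/(E(-305) + p) = (-1049382 + 3448253)/(3*(-305)**2 - 949861/2) = 2398871/(3*93025 - 949861/2) = 2398871/(279075 - 949861/2) = 2398871/(-391711/2) = 2398871*(-2/391711) = -4797742/391711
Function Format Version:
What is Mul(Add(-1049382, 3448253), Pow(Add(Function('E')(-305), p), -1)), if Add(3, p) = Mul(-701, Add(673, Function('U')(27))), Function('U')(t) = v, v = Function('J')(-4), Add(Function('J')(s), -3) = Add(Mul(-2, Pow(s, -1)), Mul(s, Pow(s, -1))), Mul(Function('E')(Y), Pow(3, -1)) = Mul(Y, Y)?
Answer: Rational(-4797742, 391711) ≈ -12.248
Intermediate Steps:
Function('E')(Y) = Mul(3, Pow(Y, 2)) (Function('E')(Y) = Mul(3, Mul(Y, Y)) = Mul(3, Pow(Y, 2)))
Function('J')(s) = Add(4, Mul(-2, Pow(s, -1))) (Function('J')(s) = Add(3, Add(Mul(-2, Pow(s, -1)), Mul(s, Pow(s, -1)))) = Add(3, Add(Mul(-2, Pow(s, -1)), 1)) = Add(3, Add(1, Mul(-2, Pow(s, -1)))) = Add(4, Mul(-2, Pow(s, -1))))
v = Rational(9, 2) (v = Add(4, Mul(-2, Pow(-4, -1))) = Add(4, Mul(-2, Rational(-1, 4))) = Add(4, Rational(1, 2)) = Rational(9, 2) ≈ 4.5000)
Function('U')(t) = Rational(9, 2)
p = Rational(-949861, 2) (p = Add(-3, Mul(-701, Add(673, Rational(9, 2)))) = Add(-3, Mul(-701, Rational(1355, 2))) = Add(-3, Rational(-949855, 2)) = Rational(-949861, 2) ≈ -4.7493e+5)
Mul(Add(-1049382, 3448253), Pow(Add(Function('E')(-305), p), -1)) = Mul(Add(-1049382, 3448253), Pow(Add(Mul(3, Pow(-305, 2)), Rational(-949861, 2)), -1)) = Mul(2398871, Pow(Add(Mul(3, 93025), Rational(-949861, 2)), -1)) = Mul(2398871, Pow(Add(279075, Rational(-949861, 2)), -1)) = Mul(2398871, Pow(Rational(-391711, 2), -1)) = Mul(2398871, Rational(-2, 391711)) = Rational(-4797742, 391711)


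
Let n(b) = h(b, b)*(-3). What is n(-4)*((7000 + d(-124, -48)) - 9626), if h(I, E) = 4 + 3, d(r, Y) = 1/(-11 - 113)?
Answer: 6838125/124 ≈ 55146.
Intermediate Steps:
d(r, Y) = -1/124 (d(r, Y) = 1/(-124) = -1/124)
h(I, E) = 7
n(b) = -21 (n(b) = 7*(-3) = -21)
n(-4)*((7000 + d(-124, -48)) - 9626) = -21*((7000 - 1/124) - 9626) = -21*(867999/124 - 9626) = -21*(-325625/124) = 6838125/124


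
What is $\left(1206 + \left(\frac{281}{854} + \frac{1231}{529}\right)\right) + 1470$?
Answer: $\frac{1210125739}{451766} \approx 2678.7$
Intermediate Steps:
$\left(1206 + \left(\frac{281}{854} + \frac{1231}{529}\right)\right) + 1470 = \left(1206 + \frac{1199923}{451766}\right) + 1470 = \frac{546029719}{451766} + 1470 = \frac{1210125739}{451766}$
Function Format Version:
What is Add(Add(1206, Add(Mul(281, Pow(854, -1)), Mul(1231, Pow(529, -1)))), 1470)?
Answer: Rational(1210125739, 451766) ≈ 2678.7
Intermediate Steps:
Add(Add(1206, Add(Mul(281, Pow(854, -1)), Mul(1231, Pow(529, -1)))), 1470) = Add(Add(1206, Add(Mul(281, Rational(1, 854)), Mul(1231, Rational(1, 529)))), 1470) = Add(Add(1206, Add(Rational(281, 854), Rational(1231, 529))), 1470) = Add(Add(1206, Rational(1199923, 451766)), 1470) = Add(Rational(546029719, 451766), 1470) = Rational(1210125739, 451766)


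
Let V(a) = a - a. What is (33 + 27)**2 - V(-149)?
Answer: 3600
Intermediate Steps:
V(a) = 0
(33 + 27)**2 - V(-149) = (33 + 27)**2 - 1*0 = 60**2 + 0 = 3600 + 0 = 3600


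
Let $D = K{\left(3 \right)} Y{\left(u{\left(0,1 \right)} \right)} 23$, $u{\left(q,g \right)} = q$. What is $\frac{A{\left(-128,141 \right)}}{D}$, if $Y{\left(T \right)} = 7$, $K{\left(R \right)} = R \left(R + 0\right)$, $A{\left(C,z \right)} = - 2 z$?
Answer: $- \frac{94}{483} \approx -0.19462$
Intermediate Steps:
$K{\left(R \right)} = R^{2}$ ($K{\left(R \right)} = R R = R^{2}$)
$D = 1449$ ($D = 3^{2} \cdot 7 \cdot 23 = 9 \cdot 7 \cdot 23 = 63 \cdot 23 = 1449$)
$\frac{A{\left(-128,141 \right)}}{D} = \frac{\left(-2\right) 141}{1449} = \left(-282\right) \frac{1}{1449} = - \frac{94}{483}$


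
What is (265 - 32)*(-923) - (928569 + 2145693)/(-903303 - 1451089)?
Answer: -253165057433/1177196 ≈ -2.1506e+5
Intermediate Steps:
(265 - 32)*(-923) - (928569 + 2145693)/(-903303 - 1451089) = 233*(-923) - 3074262/(-2354392) = -215059 - 3074262*(-1)/2354392 = -215059 - 1*(-1537131/1177196) = -215059 + 1537131/1177196 = -253165057433/1177196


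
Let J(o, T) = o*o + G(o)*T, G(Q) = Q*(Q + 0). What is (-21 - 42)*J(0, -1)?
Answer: 0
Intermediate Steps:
G(Q) = Q² (G(Q) = Q*Q = Q²)
J(o, T) = o² + T*o² (J(o, T) = o*o + o²*T = o² + T*o²)
(-21 - 42)*J(0, -1) = (-21 - 42)*(0²*(1 - 1)) = -0*0 = -63*0 = 0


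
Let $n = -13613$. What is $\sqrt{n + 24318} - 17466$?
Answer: $-17466 + \sqrt{10705} \approx -17363.0$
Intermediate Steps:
$\sqrt{n + 24318} - 17466 = \sqrt{-13613 + 24318} - 17466 = \sqrt{10705} - 17466 = -17466 + \sqrt{10705}$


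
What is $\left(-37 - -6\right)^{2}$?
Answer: $961$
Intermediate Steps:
$\left(-37 - -6\right)^{2} = \left(-37 + 6\right)^{2} = \left(-31\right)^{2} = 961$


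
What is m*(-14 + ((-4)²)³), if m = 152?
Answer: 620464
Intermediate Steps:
m*(-14 + ((-4)²)³) = 152*(-14 + ((-4)²)³) = 152*(-14 + 16³) = 152*(-14 + 4096) = 152*4082 = 620464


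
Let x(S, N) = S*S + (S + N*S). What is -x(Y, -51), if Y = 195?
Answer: -28275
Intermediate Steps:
x(S, N) = S + S**2 + N*S (x(S, N) = S**2 + (S + N*S) = S + S**2 + N*S)
-x(Y, -51) = -195*(1 - 51 + 195) = -195*145 = -1*28275 = -28275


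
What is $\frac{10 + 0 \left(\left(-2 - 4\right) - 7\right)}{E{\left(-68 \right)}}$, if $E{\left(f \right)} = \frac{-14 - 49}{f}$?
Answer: $\frac{680}{63} \approx 10.794$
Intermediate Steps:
$E{\left(f \right)} = - \frac{63}{f}$ ($E{\left(f \right)} = \frac{-14 - 49}{f} = - \frac{63}{f}$)
$\frac{10 + 0 \left(\left(-2 - 4\right) - 7\right)}{E{\left(-68 \right)}} = \frac{10 + 0 \left(\left(-2 - 4\right) - 7\right)}{\left(-63\right) \frac{1}{-68}} = \frac{10 + 0 \left(-6 - 7\right)}{\left(-63\right) \left(- \frac{1}{68}\right)} = \frac{10 + 0 \left(-13\right)}{\frac{63}{68}} = \left(10 + 0\right) \frac{68}{63} = 10 \cdot \frac{68}{63} = \frac{680}{63}$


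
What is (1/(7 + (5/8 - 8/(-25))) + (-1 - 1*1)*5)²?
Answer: 246176100/2524921 ≈ 97.499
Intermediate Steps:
(1/(7 + (5/8 - 8/(-25))) + (-1 - 1*1)*5)² = (1/(7 + (5*(⅛) - 8*(-1/25))) + (-1 - 1)*5)² = (1/(7 + (5/8 + 8/25)) - 2*5)² = (1/(7 + 189/200) - 10)² = (1/(1589/200) - 10)² = (200/1589 - 10)² = (-15690/1589)² = 246176100/2524921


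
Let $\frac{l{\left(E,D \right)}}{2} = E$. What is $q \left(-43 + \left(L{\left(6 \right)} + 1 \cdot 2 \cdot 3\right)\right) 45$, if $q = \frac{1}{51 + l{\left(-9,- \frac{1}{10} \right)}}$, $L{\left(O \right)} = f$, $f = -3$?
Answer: $- \frac{600}{11} \approx -54.545$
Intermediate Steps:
$l{\left(E,D \right)} = 2 E$
$L{\left(O \right)} = -3$
$q = \frac{1}{33}$ ($q = \frac{1}{51 + 2 \left(-9\right)} = \frac{1}{51 - 18} = \frac{1}{33} \approx 0.030303$)
$q \left(-43 + \left(L{\left(6 \right)} + 1 \cdot 2 \cdot 3\right)\right) 45 = \frac{-43 - \left(3 - 2 \cdot 3\right)}{33} \cdot 45 = \frac{-43 + \left(-3 + 1 \cdot 6\right)}{33} \cdot 45 = \frac{-43 + \left(-3 + 6\right)}{33} \cdot 45 = \frac{-43 + 3}{33} \cdot 45 = \frac{1}{33} \left(-40\right) 45 = \left(- \frac{40}{33}\right) 45 = - \frac{600}{11}$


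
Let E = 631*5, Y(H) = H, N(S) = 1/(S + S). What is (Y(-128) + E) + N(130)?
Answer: 787021/260 ≈ 3027.0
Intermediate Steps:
N(S) = 1/(2*S)
E = 3155
(Y(-128) + E) + N(130) = (-128 + 3155) + (1/2)/130 = 3027 + (1/2)*(1/130) = 3027 + 1/260 = 787021/260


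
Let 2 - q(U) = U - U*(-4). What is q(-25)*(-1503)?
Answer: -190881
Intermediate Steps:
q(U) = 2 - 5*U (q(U) = 2 - (U - U*(-4)) = 2 - (U - (-4)*U) = 2 - (U + 4*U) = 2 - 5*U)
q(-25)*(-1503) = (2 - 5*(-25))*(-1503) = (2 + 125)*(-1503) = 127*(-1503) = -190881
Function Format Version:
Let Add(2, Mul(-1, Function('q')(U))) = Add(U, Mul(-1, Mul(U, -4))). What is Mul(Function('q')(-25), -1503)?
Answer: -190881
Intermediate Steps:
Function('q')(U) = Add(2, Mul(-5, U)) (Function('q')(U) = Add(2, Mul(-1, Add(U, Mul(-1, Mul(U, -4))))) = Add(2, Mul(-1, Add(U, Mul(-1, Mul(-4, U))))) = Add(2, Mul(-1, Add(U, Mul(4, U)))) = Add(2, Mul(-1, Mul(5, U))) = Add(2, Mul(-5, U)))
Mul(Function('q')(-25), -1503) = Mul(Add(2, Mul(-5, -25)), -1503) = Mul(Add(2, 125), -1503) = Mul(127, -1503) = -190881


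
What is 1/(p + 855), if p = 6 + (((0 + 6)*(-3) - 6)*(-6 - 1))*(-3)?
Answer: 1/357 ≈ 0.0028011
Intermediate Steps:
p = -498 (p = 6 + ((6*(-3) - 6)*(-7))*(-3) = 6 + ((-18 - 6)*(-7))*(-3) = 6 - 24*(-7)*(-3) = 6 + 168*(-3) = 6 - 504 = -498)
1/(p + 855) = 1/(-498 + 855) = 1/357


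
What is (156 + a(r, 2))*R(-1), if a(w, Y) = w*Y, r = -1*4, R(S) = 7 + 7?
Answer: 2072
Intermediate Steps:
R(S) = 14
r = -4
a(w, Y) = Y*w
(156 + a(r, 2))*R(-1) = (156 + 2*(-4))*14 = (156 - 8)*14 = 148*14 = 2072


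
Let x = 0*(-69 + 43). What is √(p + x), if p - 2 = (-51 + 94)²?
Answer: √1851 ≈ 43.023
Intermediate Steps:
x = 0 (x = 0*(-26) = 0)
p = 1851 (p = 2 + (-51 + 94)² = 2 + 43² = 2 + 1849 = 1851)
√(p + x) = √(1851 + 0) = √1851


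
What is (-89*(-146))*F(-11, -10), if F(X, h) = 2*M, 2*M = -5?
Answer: -64970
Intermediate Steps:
M = -5/2 (M = (1/2)*(-5) = -5/2 ≈ -2.5000)
F(X, h) = -5 (F(X, h) = 2*(-5/2) = -5)
(-89*(-146))*F(-11, -10) = -89*(-146)*(-5) = 12994*(-5) = -64970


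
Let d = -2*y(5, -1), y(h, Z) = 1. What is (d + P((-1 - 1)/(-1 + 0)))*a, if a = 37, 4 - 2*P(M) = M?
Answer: -37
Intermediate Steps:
P(M) = 2 - M/2
d = -2 (d = -2*1 = -2)
(d + P((-1 - 1)/(-1 + 0)))*a = (-2 + (2 - (-1 - 1)/(2*(-1 + 0))))*37 = (-2 + (2 - (-1)/(-1)))*37 = (-2 + (2 - (-1)*(-1)))*37 = (-2 + (2 - ½*2))*37 = (-2 + (2 - 1))*37 = (-2 + 1)*37 = -1*37 = -37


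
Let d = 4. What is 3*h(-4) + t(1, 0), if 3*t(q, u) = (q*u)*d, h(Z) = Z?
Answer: -12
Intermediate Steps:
t(q, u) = 4*q*u/3 (t(q, u) = ((q*u)*4)/3 = (4*q*u)/3 = 4*q*u/3)
3*h(-4) + t(1, 0) = 3*(-4) + (4/3)*1*0 = -12 + 0 = -12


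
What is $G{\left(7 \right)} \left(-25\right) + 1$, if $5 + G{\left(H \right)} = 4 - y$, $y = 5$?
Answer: $151$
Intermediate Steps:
$G{\left(H \right)} = -6$ ($G{\left(H \right)} = -5 + \left(4 - 5\right) = -5 - 1 = -6$)
$G{\left(7 \right)} \left(-25\right) + 1 = \left(-6\right) \left(-25\right) + 1 = 150 + 1 = 151$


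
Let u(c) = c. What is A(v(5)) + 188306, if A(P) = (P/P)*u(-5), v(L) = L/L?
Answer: 188301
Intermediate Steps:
v(L) = 1
A(P) = -5 (A(P) = (P/P)*(-5) = 1*(-5) = -5)
A(v(5)) + 188306 = -5 + 188306 = 188301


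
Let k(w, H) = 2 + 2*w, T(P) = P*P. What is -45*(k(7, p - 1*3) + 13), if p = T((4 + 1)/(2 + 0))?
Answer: -1305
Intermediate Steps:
T(P) = P²
p = 25/4 (p = ((4 + 1)/(2 + 0))² = (5/2)² = 25/4 ≈ 6.2500)
-45*(k(7, p - 1*3) + 13) = -45*((2 + 2*7) + 13) = -45*((2 + 14) + 13) = -45*(16 + 13) = -45*29 = -1305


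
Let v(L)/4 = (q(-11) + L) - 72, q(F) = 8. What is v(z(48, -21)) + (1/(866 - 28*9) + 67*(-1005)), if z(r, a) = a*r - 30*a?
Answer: -42429241/614 ≈ -69103.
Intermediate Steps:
z(r, a) = -30*a + a*r
v(L) = -256 + 4*L (v(L) = 4*((8 + L) - 72) = 4*(-64 + L) = -256 + 4*L)
v(z(48, -21)) + (1/(866 - 28*9) + 67*(-1005)) = (-256 + 4*(-21*(-30 + 48))) + (1/(866 - 28*9) + 67*(-1005)) = (-256 + 4*(-21*18)) + (1/(866 - 252) - 67335) = (-256 + 4*(-378)) + (1/614 - 67335) = (-256 - 1512) + (1/614 - 67335) = -1768 - 41343689/614 = -42429241/614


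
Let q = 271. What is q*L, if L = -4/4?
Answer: -271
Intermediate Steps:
L = -1 (L = -4*1/4 = -1)
q*L = 271*(-1) = -271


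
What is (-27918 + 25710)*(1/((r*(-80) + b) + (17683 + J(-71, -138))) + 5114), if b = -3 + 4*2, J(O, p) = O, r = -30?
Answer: -226026201312/20017 ≈ -1.1292e+7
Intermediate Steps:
b = 5 (b = -3 + 8 = 5)
(-27918 + 25710)*(1/((r*(-80) + b) + (17683 + J(-71, -138))) + 5114) = (-27918 + 25710)*(1/((-30*(-80) + 5) + (17683 - 71)) + 5114) = -2208*(1/((2400 + 5) + 17612) + 5114) = -2208*(1/(2405 + 17612) + 5114) = -2208*(1/20017 + 5114) = -2208*102366939/20017 = -226026201312/20017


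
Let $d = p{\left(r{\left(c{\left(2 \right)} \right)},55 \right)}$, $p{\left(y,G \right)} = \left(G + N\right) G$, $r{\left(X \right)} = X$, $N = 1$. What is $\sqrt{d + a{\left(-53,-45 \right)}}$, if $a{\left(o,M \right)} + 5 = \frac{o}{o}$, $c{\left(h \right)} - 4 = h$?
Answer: $2 \sqrt{769} \approx 55.462$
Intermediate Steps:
$c{\left(h \right)} = 4 + h$
$p{\left(y,G \right)} = G \left(1 + G\right)$ ($p{\left(y,G \right)} = \left(G + 1\right) G = \left(1 + G\right) G = G \left(1 + G\right)$)
$d = 3080$ ($d = 55 \left(1 + 55\right) = 55 \cdot 56 = 3080$)
$a{\left(o,M \right)} = -4$ ($a{\left(o,M \right)} = -5 + \frac{o}{o} = -5 + 1 = -4$)
$\sqrt{d + a{\left(-53,-45 \right)}} = \sqrt{3080 - 4} = \sqrt{3076} = 2 \sqrt{769}$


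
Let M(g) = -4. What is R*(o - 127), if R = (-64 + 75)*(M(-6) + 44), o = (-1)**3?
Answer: -56320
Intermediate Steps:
o = -1
R = 440 (R = (-64 + 75)*(-4 + 44) = 11*40 = 440)
R*(o - 127) = 440*(-1 - 127) = 440*(-128) = -56320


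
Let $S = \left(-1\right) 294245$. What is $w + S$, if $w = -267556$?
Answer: $-561801$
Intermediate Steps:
$S = -294245$
$w + S = -267556 - 294245 = -561801$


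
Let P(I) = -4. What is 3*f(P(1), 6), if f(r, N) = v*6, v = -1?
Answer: -18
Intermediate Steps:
f(r, N) = -6 (f(r, N) = -1*6 = -6)
3*f(P(1), 6) = 3*(-6) = -18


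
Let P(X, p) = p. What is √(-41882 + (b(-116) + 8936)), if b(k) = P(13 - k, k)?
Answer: I*√33062 ≈ 181.83*I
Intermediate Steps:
b(k) = k
√(-41882 + (b(-116) + 8936)) = √(-41882 + (-116 + 8936)) = √(-41882 + 8820) = √(-33062) = I*√33062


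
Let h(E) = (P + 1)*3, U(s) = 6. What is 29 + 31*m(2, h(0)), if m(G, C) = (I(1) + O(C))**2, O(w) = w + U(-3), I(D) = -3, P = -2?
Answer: 29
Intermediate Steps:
O(w) = 6 + w (O(w) = w + 6 = 6 + w)
h(E) = -3 (h(E) = (-2 + 1)*3 = -1*3 = -3)
m(G, C) = (3 + C)**2 (m(G, C) = (-3 + (6 + C))**2 = (3 + C)**2)
29 + 31*m(2, h(0)) = 29 + 31*(3 - 3)**2 = 29 + 31*0**2 = 29 + 31*0 = 29 + 0 = 29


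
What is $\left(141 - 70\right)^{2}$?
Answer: $5041$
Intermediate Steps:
$\left(141 - 70\right)^{2} = 71^{2} = 5041$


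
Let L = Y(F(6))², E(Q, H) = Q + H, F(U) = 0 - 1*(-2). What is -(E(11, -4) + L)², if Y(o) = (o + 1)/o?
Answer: -1369/16 ≈ -85.563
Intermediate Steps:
F(U) = 2 (F(U) = 0 + 2 = 2)
Y(o) = (1 + o)/o
E(Q, H) = H + Q
L = 9/4 (L = ((1 + 2)/2)² = ((½)*3)² = (3/2)² = 9/4 ≈ 2.2500)
-(E(11, -4) + L)² = -((-4 + 11) + 9/4)² = -(7 + 9/4)² = -(37/4)² = -1*1369/16 = -1369/16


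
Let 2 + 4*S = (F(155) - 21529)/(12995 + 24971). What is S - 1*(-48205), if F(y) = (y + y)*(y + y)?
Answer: 7320602759/151864 ≈ 48205.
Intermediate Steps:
F(y) = 4*y² (F(y) = (2*y)*(2*y) = 4*y²)
S = -1361/151864 (S = -½ + ((4*155² - 21529)/(12995 + 24971))/4 = -½ + ((4*24025 - 21529)/37966)/4 = -½ + ((96100 - 21529)*(1/37966))/4 = -½ + (74571*(1/37966))/4 = -½ + (¼)*(74571/37966) = -½ + 74571/151864 = -1361/151864 ≈ -0.0089620)
S - 1*(-48205) = -1361/151864 - 1*(-48205) = -1361/151864 + 48205 = 7320602759/151864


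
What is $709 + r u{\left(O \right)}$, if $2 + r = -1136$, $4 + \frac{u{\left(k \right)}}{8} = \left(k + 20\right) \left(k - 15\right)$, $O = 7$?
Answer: $2003589$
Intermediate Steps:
$u{\left(k \right)} = -32 + 8 \left(-15 + k\right) \left(20 + k\right)$ ($u{\left(k \right)} = -32 + 8 \left(k + 20\right) \left(k - 15\right) = -32 + 8 \left(20 + k\right) \left(-15 + k\right) = -32 + 8 \left(-15 + k\right) \left(20 + k\right)$)
$r = -1138$ ($r = -2 - 1136 = -1138$)
$709 + r u{\left(O \right)} = 709 - 1138 \left(-2432 + 8 \cdot 7^{2} + 40 \cdot 7\right) = 709 - 1138 \left(-2432 + 8 \cdot 49 + 280\right) = 709 - 1138 \left(-2432 + 392 + 280\right) = 709 - -2002880 = 709 + 2002880 = 2003589$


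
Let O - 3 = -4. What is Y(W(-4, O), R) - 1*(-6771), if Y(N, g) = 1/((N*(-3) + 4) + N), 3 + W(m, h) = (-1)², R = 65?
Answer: 54169/8 ≈ 6771.1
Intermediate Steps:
O = -1 (O = 3 - 4 = -1)
W(m, h) = -2 (W(m, h) = -3 + (-1)² = -3 + 1 = -2)
Y(N, g) = 1/(4 - 2*N) (Y(N, g) = 1/((-3*N + 4) + N) = 1/((4 - 3*N) + N) = 1/(4 - 2*N))
Y(W(-4, O), R) - 1*(-6771) = -1/(-4 + 2*(-2)) - 1*(-6771) = -1/(-4 - 4) + 6771 = -1/(-8) + 6771 = -1*(-⅛) + 6771 = ⅛ + 6771 = 54169/8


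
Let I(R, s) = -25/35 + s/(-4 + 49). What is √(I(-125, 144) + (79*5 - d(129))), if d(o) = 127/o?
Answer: √8082766545/4515 ≈ 19.912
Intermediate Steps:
I(R, s) = -5/7 + s/45 (I(R, s) = -25*1/35 + s/45 = -5/7 + s*(1/45) = -5/7 + s/45)
√(I(-125, 144) + (79*5 - d(129))) = √((-5/7 + (1/45)*144) + (79*5 - 127/129)) = √((-5/7 + 16/5) + (395 - 127/129)) = √(87/35 + (395 - 1*127/129)) = √(87/35 + (395 - 127/129)) = √(87/35 + 50828/129) = √(1790203/4515) = √8082766545/4515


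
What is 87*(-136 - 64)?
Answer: -17400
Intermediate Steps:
87*(-136 - 64) = 87*(-200) = -17400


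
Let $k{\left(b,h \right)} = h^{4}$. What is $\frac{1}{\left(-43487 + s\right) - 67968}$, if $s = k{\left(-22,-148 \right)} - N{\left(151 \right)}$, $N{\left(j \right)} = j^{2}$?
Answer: $\frac{1}{479650960} \approx 2.0848 \cdot 10^{-9}$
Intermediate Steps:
$s = 479762415$ ($s = \left(-148\right)^{4} - 151^{2} = 479785216 - 22801 = 479762415$)
$\frac{1}{\left(-43487 + s\right) - 67968} = \frac{1}{\left(-43487 + 479762415\right) - 67968} = \frac{1}{479718928 - 67968} = \frac{1}{479650960}$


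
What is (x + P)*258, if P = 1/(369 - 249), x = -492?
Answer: -2538677/20 ≈ -1.2693e+5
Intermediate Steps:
P = 1/120 ≈ 0.0083333
(x + P)*258 = (-492 + 1/120)*258 = -59039/120*258 = -2538677/20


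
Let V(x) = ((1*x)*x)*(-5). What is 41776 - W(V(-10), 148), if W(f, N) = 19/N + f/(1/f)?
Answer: -30817171/148 ≈ -2.0822e+5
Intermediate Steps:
V(x) = -5*x**2 (V(x) = (x*x)*(-5) = x**2*(-5) = -5*x**2)
W(f, N) = f**2 + 19/N (W(f, N) = 19/N + f*f = 19/N + f**2 = f**2 + 19/N)
41776 - W(V(-10), 148) = 41776 - ((-5*(-10)**2)**2 + 19/148) = 41776 - ((-5*100)**2 + 19*(1/148)) = 41776 - ((-500)**2 + 19/148) = 41776 - (250000 + 19/148) = 41776 - 1*37000019/148 = 41776 - 37000019/148 = -30817171/148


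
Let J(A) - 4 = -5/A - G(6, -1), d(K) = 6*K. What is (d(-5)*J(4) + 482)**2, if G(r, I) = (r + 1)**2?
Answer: 13980121/4 ≈ 3.4950e+6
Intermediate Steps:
G(r, I) = (1 + r)**2
J(A) = -45 - 5/A (J(A) = 4 + (-5/A - (1 + 6)**2) = 4 + (-5/A - 1*7**2) = 4 + (-5/A - 1*49) = 4 + (-5/A - 49) = 4 + (-49 - 5/A) = -45 - 5/A)
(d(-5)*J(4) + 482)**2 = ((6*(-5))*(-45 - 5/4) + 482)**2 = (-30*(-45 - 5*1/4) + 482)**2 = (-30*(-45 - 5/4) + 482)**2 = (-30*(-185/4) + 482)**2 = (2775/2 + 482)**2 = (3739/2)**2 = 13980121/4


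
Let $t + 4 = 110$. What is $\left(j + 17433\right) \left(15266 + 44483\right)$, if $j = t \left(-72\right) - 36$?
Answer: $583448985$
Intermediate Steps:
$t = 106$ ($t = -4 + 110 = 106$)
$j = -7668$ ($j = 106 \left(-72\right) - 36 = -7632 - 36 = -7668$)
$\left(j + 17433\right) \left(15266 + 44483\right) = \left(-7668 + 17433\right) \left(15266 + 44483\right) = 9765 \cdot 59749 = 583448985$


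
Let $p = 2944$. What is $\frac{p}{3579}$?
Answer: $\frac{2944}{3579} \approx 0.82258$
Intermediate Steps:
$\frac{p}{3579} = \frac{2944}{3579}$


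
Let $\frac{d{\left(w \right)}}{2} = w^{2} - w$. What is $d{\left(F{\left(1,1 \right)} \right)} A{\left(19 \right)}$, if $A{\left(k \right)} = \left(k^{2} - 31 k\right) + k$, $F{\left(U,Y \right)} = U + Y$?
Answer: $-836$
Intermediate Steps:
$d{\left(w \right)} = - 2 w + 2 w^{2}$ ($d{\left(w \right)} = 2 \left(w^{2} - w\right) = - 2 w + 2 w^{2}$)
$A{\left(k \right)} = k^{2} - 30 k$
$d{\left(F{\left(1,1 \right)} \right)} A{\left(19 \right)} = 2 \left(1 + 1\right) \left(-1 + \left(1 + 1\right)\right) 19 \left(-30 + 19\right) = 2 \cdot 2 \left(-1 + 2\right) 19 \left(-11\right) = 2 \cdot 2 \cdot 1 \left(-209\right) = 4 \left(-209\right) = -836$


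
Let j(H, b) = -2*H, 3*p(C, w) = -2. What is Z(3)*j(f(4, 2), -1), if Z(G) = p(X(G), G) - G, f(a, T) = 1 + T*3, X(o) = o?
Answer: 154/3 ≈ 51.333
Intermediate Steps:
p(C, w) = -2/3 (p(C, w) = (1/3)*(-2) = -2/3)
f(a, T) = 1 + 3*T
Z(G) = -2/3 - G
Z(3)*j(f(4, 2), -1) = (-2/3 - 1*3)*(-2*(1 + 3*2)) = (-2/3 - 3)*(-2*(1 + 6)) = -(-22)*7/3 = -11/3*(-14) = 154/3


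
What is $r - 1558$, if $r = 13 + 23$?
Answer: $-1522$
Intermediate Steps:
$r = 36$
$r - 1558 = 36 - 1558 = -1522$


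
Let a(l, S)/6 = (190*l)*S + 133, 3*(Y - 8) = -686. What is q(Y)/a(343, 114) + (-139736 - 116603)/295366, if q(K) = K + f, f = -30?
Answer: -17140376453779/19749829830822 ≈ -0.86787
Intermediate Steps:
Y = -662/3 (Y = 8 + (1/3)*(-686) = 8 - 686/3 = -662/3 ≈ -220.67)
a(l, S) = 798 + 1140*S*l (a(l, S) = 6*((190*l)*S + 133) = 6*(190*S*l + 133) = 6*(133 + 190*S*l) = 798 + 1140*S*l)
q(K) = -30 + K (q(K) = K - 30 = -30 + K)
q(Y)/a(343, 114) + (-139736 - 116603)/295366 = (-30 - 662/3)/(798 + 1140*114*343) + (-139736 - 116603)/295366 = -752/(3*(798 + 44576280)) - 256339*1/295366 = -752/3/44577078 - 256339/295366 = -752/3*1/44577078 - 256339/295366 = -376/66865617 - 256339/295366 = -17140376453779/19749829830822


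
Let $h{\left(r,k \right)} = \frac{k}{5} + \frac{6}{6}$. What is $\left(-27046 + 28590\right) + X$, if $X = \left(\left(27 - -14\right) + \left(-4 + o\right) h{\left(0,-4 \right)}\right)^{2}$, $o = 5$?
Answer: $\frac{81036}{25} \approx 3241.4$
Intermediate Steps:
$h{\left(r,k \right)} = 1 + \frac{k}{5}$ ($h{\left(r,k \right)} = k \frac{1}{5} + 6 \cdot \frac{1}{6} = \frac{k}{5} + 1 = 1 + \frac{k}{5}$)
$X = \frac{42436}{25}$ ($X = \left(\left(27 - -14\right) + \left(-4 + 5\right) \left(1 + \frac{1}{5} \left(-4\right)\right)\right)^{2} = \left(\left(27 + 14\right) + 1 \left(1 - \frac{4}{5}\right)\right)^{2} = \left(41 + 1 \cdot \frac{1}{5}\right)^{2} = \left(41 + \frac{1}{5}\right)^{2} = \left(\frac{206}{5}\right)^{2} = \frac{42436}{25} \approx 1697.4$)
$\left(-27046 + 28590\right) + X = \left(-27046 + 28590\right) + \frac{42436}{25} = 1544 + \frac{42436}{25} = \frac{81036}{25}$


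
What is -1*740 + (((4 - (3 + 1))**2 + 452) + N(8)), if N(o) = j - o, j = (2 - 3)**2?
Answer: -295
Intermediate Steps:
j = 1 (j = (-1)**2 = 1)
N(o) = 1 - o
-1*740 + (((4 - (3 + 1))**2 + 452) + N(8)) = -1*740 + (((4 - (3 + 1))**2 + 452) + (1 - 1*8)) = -740 + (((4 - 1*4)**2 + 452) + (1 - 8)) = -740 + (((4 - 4)**2 + 452) - 7) = -740 + ((0**2 + 452) - 7) = -740 + ((0 + 452) - 7) = -740 + (452 - 7) = -740 + 445 = -295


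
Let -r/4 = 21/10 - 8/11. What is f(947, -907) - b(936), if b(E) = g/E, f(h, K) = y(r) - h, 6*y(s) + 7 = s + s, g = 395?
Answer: -48927569/51480 ≈ -950.42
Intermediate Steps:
r = -302/55 (r = -4*(21/10 - 8/11) = -4*151/110 = -302/55 ≈ -5.4909)
y(s) = -7/6 + s/3 (y(s) = -7/6 + (s + s)/6 = -7/6 + (2*s)/6 = -7/6 + s/3)
f(h, K) = -989/330 - h (f(h, K) = (-7/6 + (⅓)*(-302/55)) - h = (-7/6 - 302/165) - h = -989/330 - h)
b(E) = 395/E
f(947, -907) - b(936) = (-989/330 - 1*947) - 395/936 = (-989/330 - 947) - 395/936 = -313499/330 - 1*395/936 = -313499/330 - 395/936 = -48927569/51480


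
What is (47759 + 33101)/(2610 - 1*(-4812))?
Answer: 40430/3711 ≈ 10.895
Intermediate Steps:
(47759 + 33101)/(2610 - 1*(-4812)) = 80860/(2610 + 4812) = 80860/7422 = 80860*(1/7422) = 40430/3711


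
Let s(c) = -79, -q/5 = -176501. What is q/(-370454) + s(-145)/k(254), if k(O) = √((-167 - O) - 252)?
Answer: -882505/370454 + 79*I*√673/673 ≈ -2.3822 + 3.0452*I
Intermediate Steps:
q = 882505 (q = -5*(-176501) = 882505)
k(O) = √(-419 - O)
q/(-370454) + s(-145)/k(254) = 882505/(-370454) - 79/√(-419 - 1*254) = 882505*(-1/370454) - 79/√(-419 - 254) = -882505/370454 - 79*(-I*√673/673) = -882505/370454 - (-79)*I*√673/673 = -882505/370454 + 79*I*√673/673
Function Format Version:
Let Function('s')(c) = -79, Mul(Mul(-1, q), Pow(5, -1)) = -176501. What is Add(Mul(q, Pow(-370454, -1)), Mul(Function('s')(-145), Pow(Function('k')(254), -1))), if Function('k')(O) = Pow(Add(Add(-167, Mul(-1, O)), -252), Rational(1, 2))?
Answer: Add(Rational(-882505, 370454), Mul(Rational(79, 673), I, Pow(673, Rational(1, 2)))) ≈ Add(-2.3822, Mul(3.0452, I))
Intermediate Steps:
q = 882505 (q = Mul(-5, -176501) = 882505)
Function('k')(O) = Pow(Add(-419, Mul(-1, O)), Rational(1, 2))
Add(Mul(q, Pow(-370454, -1)), Mul(Function('s')(-145), Pow(Function('k')(254), -1))) = Add(Mul(882505, Pow(-370454, -1)), Mul(-79, Pow(Pow(Add(-419, Mul(-1, 254)), Rational(1, 2)), -1))) = Add(Mul(882505, Rational(-1, 370454)), Mul(-79, Pow(Pow(Add(-419, -254), Rational(1, 2)), -1))) = Add(Rational(-882505, 370454), Mul(-79, Pow(Pow(-673, Rational(1, 2)), -1))) = Add(Rational(-882505, 370454), Mul(-79, Pow(Mul(I, Pow(673, Rational(1, 2))), -1))) = Add(Rational(-882505, 370454), Mul(-79, Mul(Rational(-1, 673), I, Pow(673, Rational(1, 2))))) = Add(Rational(-882505, 370454), Mul(Rational(79, 673), I, Pow(673, Rational(1, 2))))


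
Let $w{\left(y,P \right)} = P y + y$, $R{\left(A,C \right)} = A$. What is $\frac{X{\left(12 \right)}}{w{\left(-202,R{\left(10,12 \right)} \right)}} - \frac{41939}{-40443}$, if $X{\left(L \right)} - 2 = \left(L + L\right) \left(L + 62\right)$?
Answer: $\frac{625906}{2643069} \approx 0.23681$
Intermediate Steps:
$w{\left(y,P \right)} = y + P y$
$X{\left(L \right)} = 2 + 2 L \left(62 + L\right)$ ($X{\left(L \right)} = 2 + \left(L + L\right) \left(L + 62\right) = 2 + 2 L \left(62 + L\right)$)
$\frac{X{\left(12 \right)}}{w{\left(-202,R{\left(10,12 \right)} \right)}} - \frac{41939}{-40443} = \frac{2 + 2 \cdot 12^{2} + 124 \cdot 12}{\left(-202\right) \left(1 + 10\right)} - \frac{41939}{-40443} = \frac{2 + 2 \cdot 144 + 1488}{\left(-202\right) 11} - - \frac{2467}{2379} = \frac{2 + 288 + 1488}{-2222} + \frac{2467}{2379} = 1778 \left(- \frac{1}{2222}\right) + \frac{2467}{2379} = - \frac{889}{1111} + \frac{2467}{2379} = \frac{625906}{2643069}$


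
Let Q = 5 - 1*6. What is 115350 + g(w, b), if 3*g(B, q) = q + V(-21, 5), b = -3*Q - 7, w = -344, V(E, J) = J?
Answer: 346051/3 ≈ 1.1535e+5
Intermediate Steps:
Q = -1 (Q = 5 - 6 = -1)
b = -4 (b = -3*(-1) - 7 = 3 - 7 = -4)
g(B, q) = 5/3 + q/3 (g(B, q) = (q + 5)/3 = (5 + q)/3 = 5/3 + q/3)
115350 + g(w, b) = 115350 + (5/3 + (1/3)*(-4)) = 115350 + (5/3 - 4/3) = 115350 + 1/3 = 346051/3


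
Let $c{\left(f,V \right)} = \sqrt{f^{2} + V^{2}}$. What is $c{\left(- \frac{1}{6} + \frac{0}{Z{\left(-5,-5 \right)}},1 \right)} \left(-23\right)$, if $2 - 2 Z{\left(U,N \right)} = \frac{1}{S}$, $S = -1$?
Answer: $- \frac{23 \sqrt{37}}{6} \approx -23.317$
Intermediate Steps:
$Z{\left(U,N \right)} = \frac{3}{2}$ ($Z{\left(U,N \right)} = 1 - \frac{1}{2 \left(-1\right)} = 1 - - \frac{1}{2} = 1 + \frac{1}{2} = \frac{3}{2}$)
$c{\left(f,V \right)} = \sqrt{V^{2} + f^{2}}$
$c{\left(- \frac{1}{6} + \frac{0}{Z{\left(-5,-5 \right)}},1 \right)} \left(-23\right) = \sqrt{1^{2} + \left(- \frac{1}{6} + \frac{0}{\frac{3}{2}}\right)^{2}} \left(-23\right) = \sqrt{1 + \left(\left(-1\right) \frac{1}{6} + 0 \cdot \frac{2}{3}\right)^{2}} \left(-23\right) = \sqrt{1 + \left(- \frac{1}{6} + 0\right)^{2}} \left(-23\right) = \sqrt{1 + \left(- \frac{1}{6}\right)^{2}} \left(-23\right) = \sqrt{1 + \frac{1}{36}} \left(-23\right) = \sqrt{\frac{37}{36}} \left(-23\right) = \frac{\sqrt{37}}{6} \left(-23\right) = - \frac{23 \sqrt{37}}{6}$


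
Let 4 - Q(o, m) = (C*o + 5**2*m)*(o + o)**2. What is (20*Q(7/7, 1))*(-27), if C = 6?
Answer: 64800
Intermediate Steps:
Q(o, m) = 4 - 4*o**2*(6*o + 25*m) (Q(o, m) = 4 - (6*o + 5**2*m)*(o + o)**2 = 4 - (6*o + 25*m)*(2*o)**2 = 4 - (6*o + 25*m)*4*o**2 = 4 - 4*o**2*(6*o + 25*m))
(20*Q(7/7, 1))*(-27) = (20*(4 - 24*1**3 - 100*1*(7/7)**2))*(-27) = (20*(4 - 24*1**3 - 100*1*(7*(1/7))**2))*(-27) = (20*(4 - 24*1**3 - 100*1*1**2))*(-27) = (20*(4 - 24*1 - 100*1*1))*(-27) = (20*(4 - 24 - 100))*(-27) = (20*(-120))*(-27) = -2400*(-27) = 64800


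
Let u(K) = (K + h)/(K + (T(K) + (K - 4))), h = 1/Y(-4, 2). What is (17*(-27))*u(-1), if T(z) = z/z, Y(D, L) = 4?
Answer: -1377/20 ≈ -68.850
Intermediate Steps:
T(z) = 1
h = ¼ (h = 1/4 = ¼ ≈ 0.25000)
u(K) = (¼ + K)/(-3 + 2*K) (u(K) = (K + ¼)/(K + (1 + (K - 4))) = (¼ + K)/(K + (1 + (-4 + K))) = (¼ + K)/(K + (-3 + K)) = (¼ + K)/(-3 + 2*K))
(17*(-27))*u(-1) = (17*(-27))*((1 + 4*(-1))/(4*(-3 + 2*(-1)))) = -459*(1 - 4)/(4*(-3 - 2)) = -459*(-3)/(4*(-5)) = -459*(-1)*(-3)/(4*5) = -459*3/20 = -1377/20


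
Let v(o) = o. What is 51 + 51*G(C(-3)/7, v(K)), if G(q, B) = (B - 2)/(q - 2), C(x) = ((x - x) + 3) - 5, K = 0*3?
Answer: 765/8 ≈ 95.625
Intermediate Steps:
K = 0
C(x) = -2 (C(x) = (0 + 3) - 5 = 3 - 5 = -2)
G(q, B) = (-2 + B)/(-2 + q)
51 + 51*G(C(-3)/7, v(K)) = 51 + 51*((-2 + 0)/(-2 - 2/7)) = 51 + 51*(-2/(-2 - 2*1/7)) = 51 + 51*(-2/(-2 - 2/7)) = 51 + 51*(-2/(-16/7)) = 51 + 51*(-7/16*(-2)) = 51 + 51*(7/8) = 51 + 357/8 = 765/8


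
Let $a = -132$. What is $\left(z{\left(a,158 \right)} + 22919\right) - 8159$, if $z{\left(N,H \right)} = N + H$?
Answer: $14786$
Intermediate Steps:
$z{\left(N,H \right)} = H + N$
$\left(z{\left(a,158 \right)} + 22919\right) - 8159 = \left(\left(158 - 132\right) + 22919\right) - 8159 = \left(26 + 22919\right) - 8159 = 22945 - 8159 = 14786$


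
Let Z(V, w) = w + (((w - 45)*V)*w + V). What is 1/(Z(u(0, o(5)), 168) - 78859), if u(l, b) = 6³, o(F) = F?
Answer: 1/4384949 ≈ 2.2805e-7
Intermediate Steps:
u(l, b) = 216
Z(V, w) = V + w + V*w*(-45 + w) (Z(V, w) = w + (((-45 + w)*V)*w + V) = w + ((V*(-45 + w))*w + V) = w + (V*w*(-45 + w) + V) = w + (V + V*w*(-45 + w)) = V + w + V*w*(-45 + w))
1/(Z(u(0, o(5)), 168) - 78859) = 1/((216 + 168 + 216*168² - 45*216*168) - 78859) = 1/((216 + 168 + 216*28224 - 1632960) - 78859) = 1/((216 + 168 + 6096384 - 1632960) - 78859) = 1/(4463808 - 78859) = 1/4384949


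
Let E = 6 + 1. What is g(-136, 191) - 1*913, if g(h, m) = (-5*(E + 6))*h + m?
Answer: 8118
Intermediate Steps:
E = 7
g(h, m) = m - 65*h (g(h, m) = (-5*(7 + 6))*h + m = (-5*13)*h + m = -65*h + m = m - 65*h)
g(-136, 191) - 1*913 = (191 - 65*(-136)) - 1*913 = (191 + 8840) - 913 = 9031 - 913 = 8118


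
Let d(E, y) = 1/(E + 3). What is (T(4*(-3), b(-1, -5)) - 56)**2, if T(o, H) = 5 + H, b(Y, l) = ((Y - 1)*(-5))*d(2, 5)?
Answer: 2401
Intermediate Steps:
d(E, y) = 1/(3 + E)
b(Y, l) = 1 - Y (b(Y, l) = ((Y - 1)*(-5))/(3 + 2) = ((-1 + Y)*(-5))/5 = (5 - 5*Y)*(1/5) = 1 - Y)
(T(4*(-3), b(-1, -5)) - 56)**2 = ((5 + (1 - 1*(-1))) - 56)**2 = ((5 + (1 + 1)) - 56)**2 = ((5 + 2) - 56)**2 = (7 - 56)**2 = (-49)**2 = 2401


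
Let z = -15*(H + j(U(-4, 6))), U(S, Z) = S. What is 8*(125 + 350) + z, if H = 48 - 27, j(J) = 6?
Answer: 3395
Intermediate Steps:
H = 21
z = -405 (z = -15*(21 + 6) = -15*27 = -405)
8*(125 + 350) + z = 8*(125 + 350) - 405 = 8*475 - 405 = 3800 - 405 = 3395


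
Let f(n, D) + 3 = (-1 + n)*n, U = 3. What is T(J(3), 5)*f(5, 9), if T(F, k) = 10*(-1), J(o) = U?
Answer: -170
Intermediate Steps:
J(o) = 3
T(F, k) = -10
f(n, D) = -3 + n*(-1 + n) (f(n, D) = -3 + (-1 + n)*n = -3 + n*(-1 + n))
T(J(3), 5)*f(5, 9) = -10*(-3 + 5**2 - 1*5) = -10*(-3 + 25 - 5) = -10*17 = -170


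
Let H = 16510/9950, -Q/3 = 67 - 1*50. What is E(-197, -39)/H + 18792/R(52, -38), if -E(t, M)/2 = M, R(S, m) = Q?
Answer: -694038/2159 ≈ -321.46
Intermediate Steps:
Q = -51 (Q = -3*(67 - 1*50) = -3*(67 - 50) = -3*17 = -51)
R(S, m) = -51
H = 1651/995 (H = 16510*(1/9950) = 1651/995 ≈ 1.6593)
E(t, M) = -2*M
E(-197, -39)/H + 18792/R(52, -38) = (-2*(-39))/(1651/995) + 18792/(-51) = 78*(995/1651) + 18792*(-1/51) = 5970/127 - 6264/17 = -694038/2159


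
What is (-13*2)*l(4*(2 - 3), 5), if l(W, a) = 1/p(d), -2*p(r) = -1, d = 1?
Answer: -52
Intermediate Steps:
p(r) = ½ (p(r) = -½*(-1) = ½)
l(W, a) = 2 (l(W, a) = 1/(½) = 2)
(-13*2)*l(4*(2 - 3), 5) = -13*2*2 = -26*2 = -52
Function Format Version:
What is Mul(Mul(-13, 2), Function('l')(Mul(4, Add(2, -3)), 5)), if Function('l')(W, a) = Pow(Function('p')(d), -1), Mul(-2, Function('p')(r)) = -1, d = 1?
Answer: -52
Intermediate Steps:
Function('p')(r) = Rational(1, 2) (Function('p')(r) = Mul(Rational(-1, 2), -1) = Rational(1, 2))
Function('l')(W, a) = 2 (Function('l')(W, a) = Pow(Rational(1, 2), -1) = 2)
Mul(Mul(-13, 2), Function('l')(Mul(4, Add(2, -3)), 5)) = Mul(Mul(-13, 2), 2) = Mul(-26, 2) = -52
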